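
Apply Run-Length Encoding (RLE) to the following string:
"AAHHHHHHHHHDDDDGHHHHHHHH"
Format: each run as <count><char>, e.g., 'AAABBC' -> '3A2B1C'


Scanning runs left to right:
  i=0: run of 'A' x 2 -> '2A'
  i=2: run of 'H' x 9 -> '9H'
  i=11: run of 'D' x 4 -> '4D'
  i=15: run of 'G' x 1 -> '1G'
  i=16: run of 'H' x 8 -> '8H'

RLE = 2A9H4D1G8H


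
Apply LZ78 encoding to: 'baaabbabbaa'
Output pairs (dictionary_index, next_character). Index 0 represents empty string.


LZ78 encoding steps:
Dictionary: {0: ''}
Step 1: w='' (idx 0), next='b' -> output (0, 'b'), add 'b' as idx 1
Step 2: w='' (idx 0), next='a' -> output (0, 'a'), add 'a' as idx 2
Step 3: w='a' (idx 2), next='a' -> output (2, 'a'), add 'aa' as idx 3
Step 4: w='b' (idx 1), next='b' -> output (1, 'b'), add 'bb' as idx 4
Step 5: w='a' (idx 2), next='b' -> output (2, 'b'), add 'ab' as idx 5
Step 6: w='b' (idx 1), next='a' -> output (1, 'a'), add 'ba' as idx 6
Step 7: w='a' (idx 2), end of input -> output (2, '')


Encoded: [(0, 'b'), (0, 'a'), (2, 'a'), (1, 'b'), (2, 'b'), (1, 'a'), (2, '')]


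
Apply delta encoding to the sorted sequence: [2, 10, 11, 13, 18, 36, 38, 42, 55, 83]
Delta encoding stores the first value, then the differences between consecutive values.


First value: 2
Deltas:
  10 - 2 = 8
  11 - 10 = 1
  13 - 11 = 2
  18 - 13 = 5
  36 - 18 = 18
  38 - 36 = 2
  42 - 38 = 4
  55 - 42 = 13
  83 - 55 = 28


Delta encoded: [2, 8, 1, 2, 5, 18, 2, 4, 13, 28]


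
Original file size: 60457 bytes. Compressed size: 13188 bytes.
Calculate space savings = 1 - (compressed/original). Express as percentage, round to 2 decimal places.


ratio = compressed/original = 13188/60457 = 0.218139
savings = 1 - ratio = 1 - 0.218139 = 0.781861
as a percentage: 0.781861 * 100 = 78.19%

Space savings = 1 - 13188/60457 = 78.19%


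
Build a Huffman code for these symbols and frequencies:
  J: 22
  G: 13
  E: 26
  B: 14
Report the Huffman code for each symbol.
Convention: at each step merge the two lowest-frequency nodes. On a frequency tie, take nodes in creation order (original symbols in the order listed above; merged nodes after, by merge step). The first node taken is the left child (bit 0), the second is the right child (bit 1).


Huffman tree construction:
Step 1: Merge G(13) + B(14) = 27
Step 2: Merge J(22) + E(26) = 48
Step 3: Merge (G+B)(27) + (J+E)(48) = 75
Read each symbol's code off the tree from the root (left child = 0, right child = 1).

Codes:
  J: 10 (length 2)
  G: 00 (length 2)
  E: 11 (length 2)
  B: 01 (length 2)
Average code length: 150/75 = 2.0000 bits/symbol


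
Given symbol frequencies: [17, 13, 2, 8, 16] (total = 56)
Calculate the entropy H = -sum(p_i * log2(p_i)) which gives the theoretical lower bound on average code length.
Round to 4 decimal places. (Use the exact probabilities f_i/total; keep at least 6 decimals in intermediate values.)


Per-symbol terms -p_i * log2(p_i) with p_i = f_i/56:
  p = 17/56 = 0.303571: log2(p) = -1.719892, -p*log2(p) = 0.522110
  p = 13/56 = 0.232143: log2(p) = -2.106915, -p*log2(p) = 0.489105
  p = 2/56 = 0.035714: log2(p) = -4.807355, -p*log2(p) = 0.171691
  p = 8/56 = 0.142857: log2(p) = -2.807355, -p*log2(p) = 0.401051
  p = 16/56 = 0.285714: log2(p) = -1.807355, -p*log2(p) = 0.516387
H = 0.522110 + 0.489105 + 0.171691 + 0.401051 + 0.516387 = 2.100344

H = 2.1003 bits/symbol


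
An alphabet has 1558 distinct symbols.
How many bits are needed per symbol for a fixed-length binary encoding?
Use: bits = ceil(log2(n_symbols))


log2(1558) = 10.6055
Bracket: 2^10 = 1024 < 1558 <= 2^11 = 2048
So ceil(log2(1558)) = 11

bits = ceil(log2(1558)) = ceil(10.6055) = 11 bits


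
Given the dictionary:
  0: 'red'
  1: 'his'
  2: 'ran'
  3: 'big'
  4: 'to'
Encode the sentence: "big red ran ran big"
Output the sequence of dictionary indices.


Look up each word in the dictionary:
  'big' -> 3
  'red' -> 0
  'ran' -> 2
  'ran' -> 2
  'big' -> 3

Encoded: [3, 0, 2, 2, 3]


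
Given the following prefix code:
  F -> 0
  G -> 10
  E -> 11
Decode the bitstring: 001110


Decoding step by step:
Bits 0 -> F
Bits 0 -> F
Bits 11 -> E
Bits 10 -> G


Decoded message: FFEG


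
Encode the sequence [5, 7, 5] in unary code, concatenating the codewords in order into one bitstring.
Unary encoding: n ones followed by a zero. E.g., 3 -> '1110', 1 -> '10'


Encode each number as n ones followed by a terminating 0:
  5 -> 111110 (6 bits)
  7 -> 11111110 (8 bits)
  5 -> 111110 (6 bits)
Total length = 6 + 8 + 6 = 20 bits.

Unary([5, 7, 5]) = 11111011111110111110 (20 bits)


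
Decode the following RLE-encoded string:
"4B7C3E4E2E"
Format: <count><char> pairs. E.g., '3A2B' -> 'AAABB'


Expanding each <count><char> pair:
  4B -> 'BBBB'
  7C -> 'CCCCCCC'
  3E -> 'EEE'
  4E -> 'EEEE'
  2E -> 'EE'

Decoded = BBBBCCCCCCCEEEEEEEEE


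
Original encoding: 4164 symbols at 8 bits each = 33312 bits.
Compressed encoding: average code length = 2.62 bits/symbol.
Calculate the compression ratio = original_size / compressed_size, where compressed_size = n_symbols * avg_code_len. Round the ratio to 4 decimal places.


original_size = n_symbols * orig_bits = 4164 * 8 = 33312 bits
compressed_size = n_symbols * avg_code_len = 4164 * 2.62 = 10909.68 bits
ratio = original_size / compressed_size = 33312 / 10909.68 = 3.0534

Compression ratio = 3.0534


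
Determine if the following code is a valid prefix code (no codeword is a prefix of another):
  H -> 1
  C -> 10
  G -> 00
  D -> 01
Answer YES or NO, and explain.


Checking each pair (does one codeword prefix another?):
  H='1' vs C='10': prefix -- VIOLATION

NO -- this is NOT a valid prefix code. H (1) is a prefix of C (10).


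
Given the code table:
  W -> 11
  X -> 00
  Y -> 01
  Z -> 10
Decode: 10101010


Decoding:
10 -> Z
10 -> Z
10 -> Z
10 -> Z


Result: ZZZZ


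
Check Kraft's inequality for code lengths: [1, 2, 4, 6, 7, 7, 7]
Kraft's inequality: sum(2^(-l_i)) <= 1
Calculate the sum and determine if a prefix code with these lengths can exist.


Sum = 2^(-1) + 2^(-2) + 2^(-4) + 2^(-6) + 2^(-7) + 2^(-7) + 2^(-7)
    = 0.5 + 0.25 + 0.0625 + 0.015625 + 0.0078125 + 0.0078125 + 0.0078125
    = 109/128 = 0.8515625
Since 0.8515625 <= 1, Kraft's inequality IS satisfied.
A prefix code with these lengths CAN exist.

Kraft sum = 0.8515625. Satisfied.


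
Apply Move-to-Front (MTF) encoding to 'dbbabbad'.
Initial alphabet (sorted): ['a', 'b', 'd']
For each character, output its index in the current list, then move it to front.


MTF encoding:
'd': index 2 in ['a', 'b', 'd'] -> ['d', 'a', 'b']
'b': index 2 in ['d', 'a', 'b'] -> ['b', 'd', 'a']
'b': index 0 in ['b', 'd', 'a'] -> ['b', 'd', 'a']
'a': index 2 in ['b', 'd', 'a'] -> ['a', 'b', 'd']
'b': index 1 in ['a', 'b', 'd'] -> ['b', 'a', 'd']
'b': index 0 in ['b', 'a', 'd'] -> ['b', 'a', 'd']
'a': index 1 in ['b', 'a', 'd'] -> ['a', 'b', 'd']
'd': index 2 in ['a', 'b', 'd'] -> ['d', 'a', 'b']


Output: [2, 2, 0, 2, 1, 0, 1, 2]


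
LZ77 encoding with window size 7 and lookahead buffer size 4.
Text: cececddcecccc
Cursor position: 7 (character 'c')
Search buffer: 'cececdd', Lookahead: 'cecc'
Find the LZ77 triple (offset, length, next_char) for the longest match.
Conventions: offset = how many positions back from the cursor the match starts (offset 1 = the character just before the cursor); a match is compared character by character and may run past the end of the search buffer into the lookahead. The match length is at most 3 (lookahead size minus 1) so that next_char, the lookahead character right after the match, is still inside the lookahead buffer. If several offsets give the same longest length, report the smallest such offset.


Try each offset into the search buffer:
  offset=1 (pos 6, char 'd'): match length 0
  offset=2 (pos 5, char 'd'): match length 0
  offset=3 (pos 4, char 'c'): match length 1
  offset=4 (pos 3, char 'e'): match length 0
  offset=5 (pos 2, char 'c'): match length 3
  offset=6 (pos 1, char 'e'): match length 0
  offset=7 (pos 0, char 'c'): match length 3
Longest match has length 3, found at offsets 5, 7; take the smallest, offset 5.
next_char = character at position 7 + 3 = 10 -> 'c'

Best match: offset=5, length=3 (matching 'cec' starting at position 2)
LZ77 triple: (5, 3, 'c')


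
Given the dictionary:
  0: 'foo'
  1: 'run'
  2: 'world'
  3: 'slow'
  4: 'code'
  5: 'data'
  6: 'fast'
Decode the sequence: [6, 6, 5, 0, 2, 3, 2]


Look up each index in the dictionary:
  6 -> 'fast'
  6 -> 'fast'
  5 -> 'data'
  0 -> 'foo'
  2 -> 'world'
  3 -> 'slow'
  2 -> 'world'

Decoded: "fast fast data foo world slow world"


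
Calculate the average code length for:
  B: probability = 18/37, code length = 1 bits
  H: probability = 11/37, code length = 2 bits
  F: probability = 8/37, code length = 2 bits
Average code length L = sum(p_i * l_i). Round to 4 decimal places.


Weighted contributions p_i * l_i:
  B: (18/37) * 1 = 18/37
  H: (11/37) * 2 = 22/37
  F: (8/37) * 2 = 16/37
Sum = (18 + 22 + 16)/37 = 56/37

L = 56/37 = 1.5135 bits/symbol


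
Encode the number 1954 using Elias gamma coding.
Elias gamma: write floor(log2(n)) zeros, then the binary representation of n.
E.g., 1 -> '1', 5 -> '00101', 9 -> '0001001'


num_bits = floor(log2(1954)) + 1 = 11
leading_zeros = num_bits - 1 = 10
binary(1954) = 11110100010

Elias gamma(1954) = '0000000000' + '11110100010' = 000000000011110100010 (21 bits)


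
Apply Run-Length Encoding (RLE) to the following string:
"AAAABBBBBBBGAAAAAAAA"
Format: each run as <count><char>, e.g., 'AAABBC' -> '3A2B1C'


Scanning runs left to right:
  i=0: run of 'A' x 4 -> '4A'
  i=4: run of 'B' x 7 -> '7B'
  i=11: run of 'G' x 1 -> '1G'
  i=12: run of 'A' x 8 -> '8A'

RLE = 4A7B1G8A


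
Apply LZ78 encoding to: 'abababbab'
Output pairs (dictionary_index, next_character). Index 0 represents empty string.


LZ78 encoding steps:
Dictionary: {0: ''}
Step 1: w='' (idx 0), next='a' -> output (0, 'a'), add 'a' as idx 1
Step 2: w='' (idx 0), next='b' -> output (0, 'b'), add 'b' as idx 2
Step 3: w='a' (idx 1), next='b' -> output (1, 'b'), add 'ab' as idx 3
Step 4: w='ab' (idx 3), next='b' -> output (3, 'b'), add 'abb' as idx 4
Step 5: w='ab' (idx 3), end of input -> output (3, '')


Encoded: [(0, 'a'), (0, 'b'), (1, 'b'), (3, 'b'), (3, '')]


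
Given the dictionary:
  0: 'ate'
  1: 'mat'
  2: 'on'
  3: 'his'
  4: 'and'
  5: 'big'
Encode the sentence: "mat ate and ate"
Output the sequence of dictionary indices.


Look up each word in the dictionary:
  'mat' -> 1
  'ate' -> 0
  'and' -> 4
  'ate' -> 0

Encoded: [1, 0, 4, 0]


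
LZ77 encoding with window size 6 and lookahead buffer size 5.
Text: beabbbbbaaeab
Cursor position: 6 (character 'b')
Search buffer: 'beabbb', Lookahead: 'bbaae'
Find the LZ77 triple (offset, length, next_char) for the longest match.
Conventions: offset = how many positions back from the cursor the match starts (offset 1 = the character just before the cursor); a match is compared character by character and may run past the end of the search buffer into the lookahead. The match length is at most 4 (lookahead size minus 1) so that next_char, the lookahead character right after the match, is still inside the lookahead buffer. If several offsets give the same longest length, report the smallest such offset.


Try each offset into the search buffer:
  offset=1 (pos 5, char 'b'): match length 2
  offset=2 (pos 4, char 'b'): match length 2
  offset=3 (pos 3, char 'b'): match length 2
  offset=4 (pos 2, char 'a'): match length 0
  offset=5 (pos 1, char 'e'): match length 0
  offset=6 (pos 0, char 'b'): match length 1
Longest match has length 2, found at offsets 1, 2, 3; take the smallest, offset 1.
next_char = character at position 6 + 2 = 8 -> 'a'

Best match: offset=1, length=2 (matching 'bb' starting at position 5)
LZ77 triple: (1, 2, 'a')


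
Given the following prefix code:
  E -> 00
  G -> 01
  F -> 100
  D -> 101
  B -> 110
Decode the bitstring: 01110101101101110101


Decoding step by step:
Bits 01 -> G
Bits 110 -> B
Bits 101 -> D
Bits 101 -> D
Bits 101 -> D
Bits 110 -> B
Bits 101 -> D


Decoded message: GBDDDBD


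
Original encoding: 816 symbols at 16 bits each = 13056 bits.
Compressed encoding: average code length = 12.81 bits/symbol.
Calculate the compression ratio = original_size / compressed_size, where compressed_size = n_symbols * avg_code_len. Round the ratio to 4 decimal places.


original_size = n_symbols * orig_bits = 816 * 16 = 13056 bits
compressed_size = n_symbols * avg_code_len = 816 * 12.81 = 10452.96 bits
ratio = original_size / compressed_size = 13056 / 10452.96 = 1.249

Compression ratio = 1.249


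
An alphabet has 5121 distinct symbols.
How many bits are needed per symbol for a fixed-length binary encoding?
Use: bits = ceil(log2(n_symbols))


log2(5121) = 12.3222
Bracket: 2^12 = 4096 < 5121 <= 2^13 = 8192
So ceil(log2(5121)) = 13

bits = ceil(log2(5121)) = ceil(12.3222) = 13 bits


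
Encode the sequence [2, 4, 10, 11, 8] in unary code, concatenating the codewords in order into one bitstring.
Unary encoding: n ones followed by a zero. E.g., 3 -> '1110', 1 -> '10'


Encode each number as n ones followed by a terminating 0:
  2 -> 110 (3 bits)
  4 -> 11110 (5 bits)
  10 -> 11111111110 (11 bits)
  11 -> 111111111110 (12 bits)
  8 -> 111111110 (9 bits)
Total length = 3 + 5 + 11 + 12 + 9 = 40 bits.

Unary([2, 4, 10, 11, 8]) = 1101111011111111110111111111110111111110 (40 bits)


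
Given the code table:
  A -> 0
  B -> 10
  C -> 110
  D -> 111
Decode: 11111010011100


Decoding:
111 -> D
110 -> C
10 -> B
0 -> A
111 -> D
0 -> A
0 -> A


Result: DCBADAA


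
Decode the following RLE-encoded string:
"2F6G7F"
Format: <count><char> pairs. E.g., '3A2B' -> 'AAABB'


Expanding each <count><char> pair:
  2F -> 'FF'
  6G -> 'GGGGGG'
  7F -> 'FFFFFFF'

Decoded = FFGGGGGGFFFFFFF


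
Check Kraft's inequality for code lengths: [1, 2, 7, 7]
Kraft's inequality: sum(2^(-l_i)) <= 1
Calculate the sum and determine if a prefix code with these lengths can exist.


Sum = 2^(-1) + 2^(-2) + 2^(-7) + 2^(-7)
    = 0.5 + 0.25 + 0.0078125 + 0.0078125
    = 98/128 = 0.765625
Since 0.765625 <= 1, Kraft's inequality IS satisfied.
A prefix code with these lengths CAN exist.

Kraft sum = 0.765625. Satisfied.


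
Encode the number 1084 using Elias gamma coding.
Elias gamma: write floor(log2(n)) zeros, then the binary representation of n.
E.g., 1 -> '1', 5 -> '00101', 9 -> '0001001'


num_bits = floor(log2(1084)) + 1 = 11
leading_zeros = num_bits - 1 = 10
binary(1084) = 10000111100

Elias gamma(1084) = '0000000000' + '10000111100' = 000000000010000111100 (21 bits)


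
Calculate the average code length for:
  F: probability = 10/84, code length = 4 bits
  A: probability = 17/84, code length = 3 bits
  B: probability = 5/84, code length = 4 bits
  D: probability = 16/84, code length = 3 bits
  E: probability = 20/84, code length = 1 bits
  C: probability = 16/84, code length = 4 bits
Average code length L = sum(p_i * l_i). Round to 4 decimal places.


Weighted contributions p_i * l_i:
  F: (10/84) * 4 = 40/84
  A: (17/84) * 3 = 51/84
  B: (5/84) * 4 = 20/84
  D: (16/84) * 3 = 48/84
  E: (20/84) * 1 = 20/84
  C: (16/84) * 4 = 64/84
Sum = (40 + 51 + 20 + 48 + 20 + 64)/84 = 243/84

L = 243/84 = 2.8929 bits/symbol


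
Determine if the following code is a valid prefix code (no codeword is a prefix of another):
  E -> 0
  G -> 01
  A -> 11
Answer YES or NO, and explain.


Checking each pair (does one codeword prefix another?):
  E='0' vs G='01': prefix -- VIOLATION

NO -- this is NOT a valid prefix code. E (0) is a prefix of G (01).


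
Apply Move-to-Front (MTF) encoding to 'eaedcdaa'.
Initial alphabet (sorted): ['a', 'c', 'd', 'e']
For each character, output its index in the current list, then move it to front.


MTF encoding:
'e': index 3 in ['a', 'c', 'd', 'e'] -> ['e', 'a', 'c', 'd']
'a': index 1 in ['e', 'a', 'c', 'd'] -> ['a', 'e', 'c', 'd']
'e': index 1 in ['a', 'e', 'c', 'd'] -> ['e', 'a', 'c', 'd']
'd': index 3 in ['e', 'a', 'c', 'd'] -> ['d', 'e', 'a', 'c']
'c': index 3 in ['d', 'e', 'a', 'c'] -> ['c', 'd', 'e', 'a']
'd': index 1 in ['c', 'd', 'e', 'a'] -> ['d', 'c', 'e', 'a']
'a': index 3 in ['d', 'c', 'e', 'a'] -> ['a', 'd', 'c', 'e']
'a': index 0 in ['a', 'd', 'c', 'e'] -> ['a', 'd', 'c', 'e']


Output: [3, 1, 1, 3, 3, 1, 3, 0]


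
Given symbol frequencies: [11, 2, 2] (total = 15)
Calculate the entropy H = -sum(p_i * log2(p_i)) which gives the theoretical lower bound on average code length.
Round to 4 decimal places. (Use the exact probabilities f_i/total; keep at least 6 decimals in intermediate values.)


Per-symbol terms -p_i * log2(p_i) with p_i = f_i/15:
  p = 11/15 = 0.733333: log2(p) = -0.447459, -p*log2(p) = 0.328137
  p = 2/15 = 0.133333: log2(p) = -2.906891, -p*log2(p) = 0.387585
  p = 2/15 = 0.133333: log2(p) = -2.906891, -p*log2(p) = 0.387585
H = 0.328137 + 0.387585 + 0.387585 = 1.103307

H = 1.1033 bits/symbol


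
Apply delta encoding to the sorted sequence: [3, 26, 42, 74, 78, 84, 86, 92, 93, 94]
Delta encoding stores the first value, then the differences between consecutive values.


First value: 3
Deltas:
  26 - 3 = 23
  42 - 26 = 16
  74 - 42 = 32
  78 - 74 = 4
  84 - 78 = 6
  86 - 84 = 2
  92 - 86 = 6
  93 - 92 = 1
  94 - 93 = 1


Delta encoded: [3, 23, 16, 32, 4, 6, 2, 6, 1, 1]


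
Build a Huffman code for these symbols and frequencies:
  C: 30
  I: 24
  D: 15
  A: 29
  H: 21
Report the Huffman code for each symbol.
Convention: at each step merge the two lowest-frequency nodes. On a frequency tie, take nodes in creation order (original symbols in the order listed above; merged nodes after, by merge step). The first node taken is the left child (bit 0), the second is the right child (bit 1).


Huffman tree construction:
Step 1: Merge D(15) + H(21) = 36
Step 2: Merge I(24) + A(29) = 53
Step 3: Merge C(30) + (D+H)(36) = 66
Step 4: Merge (I+A)(53) + (C+(D+H))(66) = 119
Read each symbol's code off the tree from the root (left child = 0, right child = 1).

Codes:
  C: 10 (length 2)
  I: 00 (length 2)
  D: 110 (length 3)
  A: 01 (length 2)
  H: 111 (length 3)
Average code length: 274/119 = 2.3025 bits/symbol


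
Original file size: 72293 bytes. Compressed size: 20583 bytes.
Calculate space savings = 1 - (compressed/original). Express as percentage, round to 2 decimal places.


ratio = compressed/original = 20583/72293 = 0.284716
savings = 1 - ratio = 1 - 0.284716 = 0.715284
as a percentage: 0.715284 * 100 = 71.53%

Space savings = 1 - 20583/72293 = 71.53%


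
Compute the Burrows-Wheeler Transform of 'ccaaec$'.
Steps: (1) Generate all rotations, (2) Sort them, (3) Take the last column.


Rotations (sorted):
  0: $ccaaec -> last char: c
  1: aaec$cc -> last char: c
  2: aec$cca -> last char: a
  3: c$ccaae -> last char: e
  4: caaec$c -> last char: c
  5: ccaaec$ -> last char: $
  6: ec$ccaa -> last char: a


BWT = ccaec$a


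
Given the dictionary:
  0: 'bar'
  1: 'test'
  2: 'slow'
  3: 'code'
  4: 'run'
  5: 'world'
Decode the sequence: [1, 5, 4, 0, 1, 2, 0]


Look up each index in the dictionary:
  1 -> 'test'
  5 -> 'world'
  4 -> 'run'
  0 -> 'bar'
  1 -> 'test'
  2 -> 'slow'
  0 -> 'bar'

Decoded: "test world run bar test slow bar"


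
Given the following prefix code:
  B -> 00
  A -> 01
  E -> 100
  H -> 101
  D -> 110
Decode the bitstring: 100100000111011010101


Decoding step by step:
Bits 100 -> E
Bits 100 -> E
Bits 00 -> B
Bits 01 -> A
Bits 110 -> D
Bits 110 -> D
Bits 101 -> H
Bits 01 -> A


Decoded message: EEBADDHA


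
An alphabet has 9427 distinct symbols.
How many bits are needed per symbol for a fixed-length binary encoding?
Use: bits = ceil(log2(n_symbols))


log2(9427) = 13.2026
Bracket: 2^13 = 8192 < 9427 <= 2^14 = 16384
So ceil(log2(9427)) = 14

bits = ceil(log2(9427)) = ceil(13.2026) = 14 bits


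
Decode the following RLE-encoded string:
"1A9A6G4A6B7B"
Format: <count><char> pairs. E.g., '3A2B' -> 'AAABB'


Expanding each <count><char> pair:
  1A -> 'A'
  9A -> 'AAAAAAAAA'
  6G -> 'GGGGGG'
  4A -> 'AAAA'
  6B -> 'BBBBBB'
  7B -> 'BBBBBBB'

Decoded = AAAAAAAAAAGGGGGGAAAABBBBBBBBBBBBB


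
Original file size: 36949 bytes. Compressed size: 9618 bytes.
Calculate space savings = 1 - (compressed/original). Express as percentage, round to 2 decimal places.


ratio = compressed/original = 9618/36949 = 0.260305
savings = 1 - ratio = 1 - 0.260305 = 0.739695
as a percentage: 0.739695 * 100 = 73.97%

Space savings = 1 - 9618/36949 = 73.97%


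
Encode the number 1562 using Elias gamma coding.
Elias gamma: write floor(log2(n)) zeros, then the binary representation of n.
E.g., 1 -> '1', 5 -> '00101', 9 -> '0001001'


num_bits = floor(log2(1562)) + 1 = 11
leading_zeros = num_bits - 1 = 10
binary(1562) = 11000011010

Elias gamma(1562) = '0000000000' + '11000011010' = 000000000011000011010 (21 bits)


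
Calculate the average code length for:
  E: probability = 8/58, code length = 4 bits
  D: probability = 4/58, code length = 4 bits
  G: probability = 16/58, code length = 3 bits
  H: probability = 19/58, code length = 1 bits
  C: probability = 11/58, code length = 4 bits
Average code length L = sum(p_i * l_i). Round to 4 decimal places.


Weighted contributions p_i * l_i:
  E: (8/58) * 4 = 32/58
  D: (4/58) * 4 = 16/58
  G: (16/58) * 3 = 48/58
  H: (19/58) * 1 = 19/58
  C: (11/58) * 4 = 44/58
Sum = (32 + 16 + 48 + 19 + 44)/58 = 159/58

L = 159/58 = 2.7414 bits/symbol


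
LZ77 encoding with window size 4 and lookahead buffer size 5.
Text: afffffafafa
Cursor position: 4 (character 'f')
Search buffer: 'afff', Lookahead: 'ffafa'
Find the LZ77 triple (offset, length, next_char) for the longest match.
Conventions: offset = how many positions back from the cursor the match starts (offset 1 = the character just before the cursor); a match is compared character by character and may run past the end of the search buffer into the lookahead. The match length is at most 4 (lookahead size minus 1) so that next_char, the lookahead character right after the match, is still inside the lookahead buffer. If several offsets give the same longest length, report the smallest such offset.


Try each offset into the search buffer:
  offset=1 (pos 3, char 'f'): match length 2
  offset=2 (pos 2, char 'f'): match length 2
  offset=3 (pos 1, char 'f'): match length 2
  offset=4 (pos 0, char 'a'): match length 0
Longest match has length 2, found at offsets 1, 2, 3; take the smallest, offset 1.
next_char = character at position 4 + 2 = 6 -> 'a'

Best match: offset=1, length=2 (matching 'ff' starting at position 3)
LZ77 triple: (1, 2, 'a')


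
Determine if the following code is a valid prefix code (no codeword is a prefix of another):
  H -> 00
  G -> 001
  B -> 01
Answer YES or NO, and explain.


Checking each pair (does one codeword prefix another?):
  H='00' vs G='001': prefix -- VIOLATION

NO -- this is NOT a valid prefix code. H (00) is a prefix of G (001).


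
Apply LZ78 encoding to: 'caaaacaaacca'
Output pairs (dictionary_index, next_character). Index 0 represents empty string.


LZ78 encoding steps:
Dictionary: {0: ''}
Step 1: w='' (idx 0), next='c' -> output (0, 'c'), add 'c' as idx 1
Step 2: w='' (idx 0), next='a' -> output (0, 'a'), add 'a' as idx 2
Step 3: w='a' (idx 2), next='a' -> output (2, 'a'), add 'aa' as idx 3
Step 4: w='a' (idx 2), next='c' -> output (2, 'c'), add 'ac' as idx 4
Step 5: w='aa' (idx 3), next='a' -> output (3, 'a'), add 'aaa' as idx 5
Step 6: w='c' (idx 1), next='c' -> output (1, 'c'), add 'cc' as idx 6
Step 7: w='a' (idx 2), end of input -> output (2, '')


Encoded: [(0, 'c'), (0, 'a'), (2, 'a'), (2, 'c'), (3, 'a'), (1, 'c'), (2, '')]


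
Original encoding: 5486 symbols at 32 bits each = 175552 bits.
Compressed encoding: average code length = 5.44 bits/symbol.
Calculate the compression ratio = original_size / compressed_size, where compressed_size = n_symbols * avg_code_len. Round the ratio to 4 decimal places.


original_size = n_symbols * orig_bits = 5486 * 32 = 175552 bits
compressed_size = n_symbols * avg_code_len = 5486 * 5.44 = 29843.84 bits
ratio = original_size / compressed_size = 175552 / 29843.84 = 5.8824

Compression ratio = 5.8824


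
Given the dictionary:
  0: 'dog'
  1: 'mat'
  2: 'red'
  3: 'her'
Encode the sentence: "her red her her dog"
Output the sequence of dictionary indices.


Look up each word in the dictionary:
  'her' -> 3
  'red' -> 2
  'her' -> 3
  'her' -> 3
  'dog' -> 0

Encoded: [3, 2, 3, 3, 0]


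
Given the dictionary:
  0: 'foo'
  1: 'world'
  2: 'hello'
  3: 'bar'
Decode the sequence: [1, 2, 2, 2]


Look up each index in the dictionary:
  1 -> 'world'
  2 -> 'hello'
  2 -> 'hello'
  2 -> 'hello'

Decoded: "world hello hello hello"


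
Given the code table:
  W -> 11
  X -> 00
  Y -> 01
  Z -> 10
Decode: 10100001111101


Decoding:
10 -> Z
10 -> Z
00 -> X
01 -> Y
11 -> W
11 -> W
01 -> Y


Result: ZZXYWWY


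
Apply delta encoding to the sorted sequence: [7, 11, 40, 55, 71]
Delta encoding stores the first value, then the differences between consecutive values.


First value: 7
Deltas:
  11 - 7 = 4
  40 - 11 = 29
  55 - 40 = 15
  71 - 55 = 16


Delta encoded: [7, 4, 29, 15, 16]


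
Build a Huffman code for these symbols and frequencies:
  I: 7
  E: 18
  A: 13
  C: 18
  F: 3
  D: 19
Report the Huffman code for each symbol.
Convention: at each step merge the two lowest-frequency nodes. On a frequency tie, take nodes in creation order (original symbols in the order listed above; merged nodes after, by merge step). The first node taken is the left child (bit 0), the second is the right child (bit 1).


Huffman tree construction:
Step 1: Merge F(3) + I(7) = 10
Step 2: Merge (F+I)(10) + A(13) = 23
Step 3: Merge E(18) + C(18) = 36
Step 4: Merge D(19) + ((F+I)+A)(23) = 42
Step 5: Merge (E+C)(36) + (D+((F+I)+A))(42) = 78
Read each symbol's code off the tree from the root (left child = 0, right child = 1).

Codes:
  I: 1101 (length 4)
  E: 00 (length 2)
  A: 111 (length 3)
  C: 01 (length 2)
  F: 1100 (length 4)
  D: 10 (length 2)
Average code length: 189/78 = 2.4231 bits/symbol


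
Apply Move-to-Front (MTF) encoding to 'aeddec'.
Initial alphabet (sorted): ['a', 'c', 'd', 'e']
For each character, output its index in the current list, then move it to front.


MTF encoding:
'a': index 0 in ['a', 'c', 'd', 'e'] -> ['a', 'c', 'd', 'e']
'e': index 3 in ['a', 'c', 'd', 'e'] -> ['e', 'a', 'c', 'd']
'd': index 3 in ['e', 'a', 'c', 'd'] -> ['d', 'e', 'a', 'c']
'd': index 0 in ['d', 'e', 'a', 'c'] -> ['d', 'e', 'a', 'c']
'e': index 1 in ['d', 'e', 'a', 'c'] -> ['e', 'd', 'a', 'c']
'c': index 3 in ['e', 'd', 'a', 'c'] -> ['c', 'e', 'd', 'a']


Output: [0, 3, 3, 0, 1, 3]


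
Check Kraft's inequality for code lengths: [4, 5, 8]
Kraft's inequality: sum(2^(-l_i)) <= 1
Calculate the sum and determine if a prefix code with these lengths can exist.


Sum = 2^(-4) + 2^(-5) + 2^(-8)
    = 0.0625 + 0.03125 + 0.00390625
    = 25/256 = 0.09765625
Since 0.09765625 <= 1, Kraft's inequality IS satisfied.
A prefix code with these lengths CAN exist.

Kraft sum = 0.09765625. Satisfied.


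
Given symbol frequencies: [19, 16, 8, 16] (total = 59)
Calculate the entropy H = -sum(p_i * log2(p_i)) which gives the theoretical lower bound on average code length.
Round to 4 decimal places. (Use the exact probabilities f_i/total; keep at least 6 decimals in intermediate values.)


Per-symbol terms -p_i * log2(p_i) with p_i = f_i/59:
  p = 19/59 = 0.322034: log2(p) = -1.634716, -p*log2(p) = 0.526434
  p = 16/59 = 0.271186: log2(p) = -1.882643, -p*log2(p) = 0.510547
  p = 8/59 = 0.135593: log2(p) = -2.882643, -p*log2(p) = 0.390867
  p = 16/59 = 0.271186: log2(p) = -1.882643, -p*log2(p) = 0.510547
H = 0.526434 + 0.510547 + 0.390867 + 0.510547 = 1.938395

H = 1.9384 bits/symbol


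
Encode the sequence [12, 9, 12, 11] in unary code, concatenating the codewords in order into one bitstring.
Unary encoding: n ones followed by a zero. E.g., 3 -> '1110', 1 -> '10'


Encode each number as n ones followed by a terminating 0:
  12 -> 1111111111110 (13 bits)
  9 -> 1111111110 (10 bits)
  12 -> 1111111111110 (13 bits)
  11 -> 111111111110 (12 bits)
Total length = 13 + 10 + 13 + 12 = 48 bits.

Unary([12, 9, 12, 11]) = 111111111111011111111101111111111110111111111110 (48 bits)


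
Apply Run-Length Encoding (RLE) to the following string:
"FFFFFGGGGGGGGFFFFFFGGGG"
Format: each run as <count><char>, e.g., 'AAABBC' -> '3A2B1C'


Scanning runs left to right:
  i=0: run of 'F' x 5 -> '5F'
  i=5: run of 'G' x 8 -> '8G'
  i=13: run of 'F' x 6 -> '6F'
  i=19: run of 'G' x 4 -> '4G'

RLE = 5F8G6F4G


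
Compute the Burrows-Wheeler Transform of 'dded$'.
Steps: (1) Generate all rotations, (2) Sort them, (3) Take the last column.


Rotations (sorted):
  0: $dded -> last char: d
  1: d$dde -> last char: e
  2: dded$ -> last char: $
  3: ded$d -> last char: d
  4: ed$dd -> last char: d


BWT = de$dd


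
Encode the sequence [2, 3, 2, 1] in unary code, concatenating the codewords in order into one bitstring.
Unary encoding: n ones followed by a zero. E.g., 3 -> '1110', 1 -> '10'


Encode each number as n ones followed by a terminating 0:
  2 -> 110 (3 bits)
  3 -> 1110 (4 bits)
  2 -> 110 (3 bits)
  1 -> 10 (2 bits)
Total length = 3 + 4 + 3 + 2 = 12 bits.

Unary([2, 3, 2, 1]) = 110111011010 (12 bits)


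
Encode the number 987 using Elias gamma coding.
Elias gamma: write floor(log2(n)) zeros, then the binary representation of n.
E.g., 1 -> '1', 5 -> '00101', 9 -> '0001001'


num_bits = floor(log2(987)) + 1 = 10
leading_zeros = num_bits - 1 = 9
binary(987) = 1111011011

Elias gamma(987) = '000000000' + '1111011011' = 0000000001111011011 (19 bits)


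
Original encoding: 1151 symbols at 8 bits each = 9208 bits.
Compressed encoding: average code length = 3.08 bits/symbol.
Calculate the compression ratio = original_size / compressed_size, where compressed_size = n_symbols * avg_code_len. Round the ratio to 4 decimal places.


original_size = n_symbols * orig_bits = 1151 * 8 = 9208 bits
compressed_size = n_symbols * avg_code_len = 1151 * 3.08 = 3545.08 bits
ratio = original_size / compressed_size = 9208 / 3545.08 = 2.5974

Compression ratio = 2.5974


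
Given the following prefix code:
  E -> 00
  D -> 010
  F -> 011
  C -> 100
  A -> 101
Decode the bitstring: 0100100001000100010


Decoding step by step:
Bits 010 -> D
Bits 010 -> D
Bits 00 -> E
Bits 010 -> D
Bits 00 -> E
Bits 100 -> C
Bits 010 -> D


Decoded message: DDEDECD


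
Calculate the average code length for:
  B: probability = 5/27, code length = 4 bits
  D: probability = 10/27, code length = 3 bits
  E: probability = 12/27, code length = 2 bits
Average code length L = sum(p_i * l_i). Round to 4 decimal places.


Weighted contributions p_i * l_i:
  B: (5/27) * 4 = 20/27
  D: (10/27) * 3 = 30/27
  E: (12/27) * 2 = 24/27
Sum = (20 + 30 + 24)/27 = 74/27

L = 74/27 = 2.7407 bits/symbol


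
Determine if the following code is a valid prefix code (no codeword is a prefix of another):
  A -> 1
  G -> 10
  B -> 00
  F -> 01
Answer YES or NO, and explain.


Checking each pair (does one codeword prefix another?):
  A='1' vs G='10': prefix -- VIOLATION

NO -- this is NOT a valid prefix code. A (1) is a prefix of G (10).


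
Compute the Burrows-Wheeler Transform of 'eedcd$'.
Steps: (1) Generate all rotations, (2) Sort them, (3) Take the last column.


Rotations (sorted):
  0: $eedcd -> last char: d
  1: cd$eed -> last char: d
  2: d$eedc -> last char: c
  3: dcd$ee -> last char: e
  4: edcd$e -> last char: e
  5: eedcd$ -> last char: $


BWT = ddcee$


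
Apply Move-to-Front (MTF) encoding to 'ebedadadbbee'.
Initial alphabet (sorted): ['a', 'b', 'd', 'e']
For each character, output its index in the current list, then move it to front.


MTF encoding:
'e': index 3 in ['a', 'b', 'd', 'e'] -> ['e', 'a', 'b', 'd']
'b': index 2 in ['e', 'a', 'b', 'd'] -> ['b', 'e', 'a', 'd']
'e': index 1 in ['b', 'e', 'a', 'd'] -> ['e', 'b', 'a', 'd']
'd': index 3 in ['e', 'b', 'a', 'd'] -> ['d', 'e', 'b', 'a']
'a': index 3 in ['d', 'e', 'b', 'a'] -> ['a', 'd', 'e', 'b']
'd': index 1 in ['a', 'd', 'e', 'b'] -> ['d', 'a', 'e', 'b']
'a': index 1 in ['d', 'a', 'e', 'b'] -> ['a', 'd', 'e', 'b']
'd': index 1 in ['a', 'd', 'e', 'b'] -> ['d', 'a', 'e', 'b']
'b': index 3 in ['d', 'a', 'e', 'b'] -> ['b', 'd', 'a', 'e']
'b': index 0 in ['b', 'd', 'a', 'e'] -> ['b', 'd', 'a', 'e']
'e': index 3 in ['b', 'd', 'a', 'e'] -> ['e', 'b', 'd', 'a']
'e': index 0 in ['e', 'b', 'd', 'a'] -> ['e', 'b', 'd', 'a']


Output: [3, 2, 1, 3, 3, 1, 1, 1, 3, 0, 3, 0]


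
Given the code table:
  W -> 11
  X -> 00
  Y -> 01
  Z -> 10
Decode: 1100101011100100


Decoding:
11 -> W
00 -> X
10 -> Z
10 -> Z
11 -> W
10 -> Z
01 -> Y
00 -> X


Result: WXZZWZYX


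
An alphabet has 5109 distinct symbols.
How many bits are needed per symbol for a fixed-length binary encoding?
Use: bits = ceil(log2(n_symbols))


log2(5109) = 12.3188
Bracket: 2^12 = 4096 < 5109 <= 2^13 = 8192
So ceil(log2(5109)) = 13

bits = ceil(log2(5109)) = ceil(12.3188) = 13 bits


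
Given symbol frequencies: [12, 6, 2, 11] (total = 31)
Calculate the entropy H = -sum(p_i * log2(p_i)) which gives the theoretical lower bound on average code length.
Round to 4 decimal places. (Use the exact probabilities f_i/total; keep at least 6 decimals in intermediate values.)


Per-symbol terms -p_i * log2(p_i) with p_i = f_i/31:
  p = 12/31 = 0.387097: log2(p) = -1.369234, -p*log2(p) = 0.530026
  p = 6/31 = 0.193548: log2(p) = -2.369234, -p*log2(p) = 0.458561
  p = 2/31 = 0.064516: log2(p) = -3.954196, -p*log2(p) = 0.255109
  p = 11/31 = 0.354839: log2(p) = -1.494765, -p*log2(p) = 0.530400
H = 0.530026 + 0.458561 + 0.255109 + 0.530400 = 1.774096

H = 1.7741 bits/symbol


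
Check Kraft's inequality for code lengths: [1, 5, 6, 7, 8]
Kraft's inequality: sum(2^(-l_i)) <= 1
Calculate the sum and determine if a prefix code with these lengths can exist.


Sum = 2^(-1) + 2^(-5) + 2^(-6) + 2^(-7) + 2^(-8)
    = 0.5 + 0.03125 + 0.015625 + 0.0078125 + 0.00390625
    = 143/256 = 0.55859375
Since 0.55859375 <= 1, Kraft's inequality IS satisfied.
A prefix code with these lengths CAN exist.

Kraft sum = 0.55859375. Satisfied.


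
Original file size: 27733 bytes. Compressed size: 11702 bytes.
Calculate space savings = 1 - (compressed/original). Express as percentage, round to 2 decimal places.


ratio = compressed/original = 11702/27733 = 0.421952
savings = 1 - ratio = 1 - 0.421952 = 0.578048
as a percentage: 0.578048 * 100 = 57.8%

Space savings = 1 - 11702/27733 = 57.8%


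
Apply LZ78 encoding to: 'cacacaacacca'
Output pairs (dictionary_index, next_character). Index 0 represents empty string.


LZ78 encoding steps:
Dictionary: {0: ''}
Step 1: w='' (idx 0), next='c' -> output (0, 'c'), add 'c' as idx 1
Step 2: w='' (idx 0), next='a' -> output (0, 'a'), add 'a' as idx 2
Step 3: w='c' (idx 1), next='a' -> output (1, 'a'), add 'ca' as idx 3
Step 4: w='ca' (idx 3), next='a' -> output (3, 'a'), add 'caa' as idx 4
Step 5: w='ca' (idx 3), next='c' -> output (3, 'c'), add 'cac' as idx 5
Step 6: w='ca' (idx 3), end of input -> output (3, '')


Encoded: [(0, 'c'), (0, 'a'), (1, 'a'), (3, 'a'), (3, 'c'), (3, '')]


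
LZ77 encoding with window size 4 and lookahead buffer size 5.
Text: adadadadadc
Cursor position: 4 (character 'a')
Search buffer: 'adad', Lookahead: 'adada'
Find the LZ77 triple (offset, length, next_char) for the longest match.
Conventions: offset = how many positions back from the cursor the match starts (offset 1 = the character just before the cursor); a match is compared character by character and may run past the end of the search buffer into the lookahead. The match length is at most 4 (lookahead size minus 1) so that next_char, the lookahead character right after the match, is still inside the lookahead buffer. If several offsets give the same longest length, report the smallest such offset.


Try each offset into the search buffer:
  offset=1 (pos 3, char 'd'): match length 0
  offset=2 (pos 2, char 'a'): match length 4
  offset=3 (pos 1, char 'd'): match length 0
  offset=4 (pos 0, char 'a'): match length 4
Longest match has length 4, found at offsets 2, 4; take the smallest, offset 2.
next_char = character at position 4 + 4 = 8 -> 'a'

Best match: offset=2, length=4 (matching 'adad' starting at position 2)
LZ77 triple: (2, 4, 'a')


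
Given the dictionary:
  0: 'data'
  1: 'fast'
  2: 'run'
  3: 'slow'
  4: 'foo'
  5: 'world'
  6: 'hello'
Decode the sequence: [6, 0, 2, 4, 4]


Look up each index in the dictionary:
  6 -> 'hello'
  0 -> 'data'
  2 -> 'run'
  4 -> 'foo'
  4 -> 'foo'

Decoded: "hello data run foo foo"


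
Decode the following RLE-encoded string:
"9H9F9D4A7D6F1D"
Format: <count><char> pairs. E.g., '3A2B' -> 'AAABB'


Expanding each <count><char> pair:
  9H -> 'HHHHHHHHH'
  9F -> 'FFFFFFFFF'
  9D -> 'DDDDDDDDD'
  4A -> 'AAAA'
  7D -> 'DDDDDDD'
  6F -> 'FFFFFF'
  1D -> 'D'

Decoded = HHHHHHHHHFFFFFFFFFDDDDDDDDDAAAADDDDDDDFFFFFFD


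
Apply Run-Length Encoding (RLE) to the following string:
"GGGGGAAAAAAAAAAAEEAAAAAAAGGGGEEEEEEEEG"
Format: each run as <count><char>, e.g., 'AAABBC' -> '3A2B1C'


Scanning runs left to right:
  i=0: run of 'G' x 5 -> '5G'
  i=5: run of 'A' x 11 -> '11A'
  i=16: run of 'E' x 2 -> '2E'
  i=18: run of 'A' x 7 -> '7A'
  i=25: run of 'G' x 4 -> '4G'
  i=29: run of 'E' x 8 -> '8E'
  i=37: run of 'G' x 1 -> '1G'

RLE = 5G11A2E7A4G8E1G


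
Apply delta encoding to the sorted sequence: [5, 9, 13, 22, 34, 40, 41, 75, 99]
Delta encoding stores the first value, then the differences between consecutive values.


First value: 5
Deltas:
  9 - 5 = 4
  13 - 9 = 4
  22 - 13 = 9
  34 - 22 = 12
  40 - 34 = 6
  41 - 40 = 1
  75 - 41 = 34
  99 - 75 = 24


Delta encoded: [5, 4, 4, 9, 12, 6, 1, 34, 24]


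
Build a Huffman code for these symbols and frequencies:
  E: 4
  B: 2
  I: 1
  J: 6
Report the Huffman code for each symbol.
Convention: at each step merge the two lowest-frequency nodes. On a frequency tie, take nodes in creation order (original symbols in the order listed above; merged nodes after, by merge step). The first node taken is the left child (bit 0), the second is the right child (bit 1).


Huffman tree construction:
Step 1: Merge I(1) + B(2) = 3
Step 2: Merge (I+B)(3) + E(4) = 7
Step 3: Merge J(6) + ((I+B)+E)(7) = 13
Read each symbol's code off the tree from the root (left child = 0, right child = 1).

Codes:
  E: 11 (length 2)
  B: 101 (length 3)
  I: 100 (length 3)
  J: 0 (length 1)
Average code length: 23/13 = 1.7692 bits/symbol


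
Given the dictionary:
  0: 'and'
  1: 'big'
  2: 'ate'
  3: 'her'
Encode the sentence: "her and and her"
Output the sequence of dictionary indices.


Look up each word in the dictionary:
  'her' -> 3
  'and' -> 0
  'and' -> 0
  'her' -> 3

Encoded: [3, 0, 0, 3]


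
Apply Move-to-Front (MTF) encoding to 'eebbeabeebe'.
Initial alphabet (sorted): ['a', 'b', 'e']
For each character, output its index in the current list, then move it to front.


MTF encoding:
'e': index 2 in ['a', 'b', 'e'] -> ['e', 'a', 'b']
'e': index 0 in ['e', 'a', 'b'] -> ['e', 'a', 'b']
'b': index 2 in ['e', 'a', 'b'] -> ['b', 'e', 'a']
'b': index 0 in ['b', 'e', 'a'] -> ['b', 'e', 'a']
'e': index 1 in ['b', 'e', 'a'] -> ['e', 'b', 'a']
'a': index 2 in ['e', 'b', 'a'] -> ['a', 'e', 'b']
'b': index 2 in ['a', 'e', 'b'] -> ['b', 'a', 'e']
'e': index 2 in ['b', 'a', 'e'] -> ['e', 'b', 'a']
'e': index 0 in ['e', 'b', 'a'] -> ['e', 'b', 'a']
'b': index 1 in ['e', 'b', 'a'] -> ['b', 'e', 'a']
'e': index 1 in ['b', 'e', 'a'] -> ['e', 'b', 'a']


Output: [2, 0, 2, 0, 1, 2, 2, 2, 0, 1, 1]


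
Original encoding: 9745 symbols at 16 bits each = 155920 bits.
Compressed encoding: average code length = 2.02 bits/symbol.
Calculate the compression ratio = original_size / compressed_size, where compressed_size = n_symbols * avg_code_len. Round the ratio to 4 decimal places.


original_size = n_symbols * orig_bits = 9745 * 16 = 155920 bits
compressed_size = n_symbols * avg_code_len = 9745 * 2.02 = 19684.9 bits
ratio = original_size / compressed_size = 155920 / 19684.9 = 7.9208

Compression ratio = 7.9208
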